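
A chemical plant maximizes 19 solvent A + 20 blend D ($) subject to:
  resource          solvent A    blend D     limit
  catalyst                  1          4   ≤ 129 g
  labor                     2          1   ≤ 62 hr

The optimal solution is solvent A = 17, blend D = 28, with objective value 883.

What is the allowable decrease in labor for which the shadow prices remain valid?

Binding constraints: catalyst, labor. The basis is B = [[1,4],[2,1]] with det -7.
Per unit decrease in labor, x* moves by d = (-0.5714, 0.1429).
The basis stays optimal until solvent A reaches 0; allowable decrease = 29.75 hr.

29.75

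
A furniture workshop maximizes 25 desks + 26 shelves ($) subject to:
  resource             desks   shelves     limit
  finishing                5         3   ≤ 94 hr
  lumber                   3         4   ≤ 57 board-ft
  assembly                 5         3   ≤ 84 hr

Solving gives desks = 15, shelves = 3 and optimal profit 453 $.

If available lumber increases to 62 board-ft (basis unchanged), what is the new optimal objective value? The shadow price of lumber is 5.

Δb = 5, so new z* = 453 + (5)·(5) = 453 + 25 = 478.

478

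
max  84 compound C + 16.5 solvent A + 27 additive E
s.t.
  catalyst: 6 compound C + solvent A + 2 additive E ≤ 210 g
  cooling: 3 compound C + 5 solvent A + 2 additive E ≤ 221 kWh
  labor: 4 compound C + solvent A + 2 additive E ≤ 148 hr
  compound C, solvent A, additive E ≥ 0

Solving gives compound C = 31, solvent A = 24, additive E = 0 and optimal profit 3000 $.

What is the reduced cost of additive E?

At the optimum: catalyst uses 210 of 210 (binding); cooling uses 213 of 221 (slack = 8); labor uses 148 of 148 (binding).
Since cooling is not tight, its dual is 0.
The binding rows give the dual system: 6·y_catalyst + 4·y_labor = 84 and 1·y_catalyst + 1·y_labor = 16.5.
→ y_catalyst = 9 and y_labor = 7.5.
Reduced cost of additive E: c₃ − yᵀa₃ = 27 − (9·2 + 7.5·2) = 27 − 33 = -6.

-6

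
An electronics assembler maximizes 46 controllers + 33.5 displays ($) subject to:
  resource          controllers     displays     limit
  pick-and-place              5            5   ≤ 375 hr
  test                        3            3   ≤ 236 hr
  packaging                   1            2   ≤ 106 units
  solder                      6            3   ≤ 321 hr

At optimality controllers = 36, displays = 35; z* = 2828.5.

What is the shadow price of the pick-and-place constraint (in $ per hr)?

0

At the optimum: pick-and-place uses 355 of 375 (slack = 20); test uses 213 of 236 (slack = 23); packaging uses 106 of 106 (binding); solder uses 321 of 321 (binding).
By complementary slackness, y = 0 for the non-binding constraints.
Dual feasibility on the basic columns requires 1·y_packaging + 6·y_solder = 46, 2·y_packaging + 3·y_solder = 33.5.
This yields shadow prices y_packaging = 7, y_solder = 6.5.
Shadow price of pick-and-place = 0.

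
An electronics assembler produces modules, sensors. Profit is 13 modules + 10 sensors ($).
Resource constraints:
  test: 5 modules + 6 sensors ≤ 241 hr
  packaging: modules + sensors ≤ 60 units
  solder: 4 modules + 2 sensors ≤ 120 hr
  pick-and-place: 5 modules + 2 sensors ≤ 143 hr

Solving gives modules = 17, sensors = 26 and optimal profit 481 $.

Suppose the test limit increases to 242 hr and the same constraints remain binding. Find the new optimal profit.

Binding: test and solder. Non-binding: packaging (17 unused), pick-and-place (6 unused).
By complementary slackness, y = 0 for the non-binding constraints.
Dual feasibility on the basic columns requires 5·y_test + 4·y_solder = 13, 6·y_test + 2·y_solder = 10.
This yields shadow prices y_test = 1, y_solder = 2.
Δz = y_test·Δb = 1 × (1) = 1, so new z* = 481 + 1 = 482.

482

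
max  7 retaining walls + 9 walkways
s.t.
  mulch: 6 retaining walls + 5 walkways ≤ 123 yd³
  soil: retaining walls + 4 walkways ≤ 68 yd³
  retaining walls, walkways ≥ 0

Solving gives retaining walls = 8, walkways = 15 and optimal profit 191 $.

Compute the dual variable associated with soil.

1

At the optimum: mulch uses 123 of 123 (binding); soil uses 68 of 68 (binding).
Dual feasibility on the basic columns requires 6·y_mulch + 1·y_soil = 7, 5·y_mulch + 4·y_soil = 9.
→ y_mulch = 1 and y_soil = 1.
Shadow price of soil = 1.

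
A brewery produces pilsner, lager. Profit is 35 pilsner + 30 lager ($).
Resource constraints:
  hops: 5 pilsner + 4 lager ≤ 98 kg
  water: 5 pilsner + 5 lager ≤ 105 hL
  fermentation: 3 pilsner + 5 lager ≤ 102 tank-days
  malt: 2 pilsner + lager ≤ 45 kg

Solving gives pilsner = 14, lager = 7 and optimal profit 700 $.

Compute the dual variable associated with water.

Check each constraint at x*: hops 98/98 (tight); water 105/105 (tight); fermentation 77/102 (slack 25); malt 35/45 (slack 10).
Slack constraints have shadow price 0 (complementary slackness).
From A_Bᵀ y = c: 5·y_hops + 5·y_water = 35; 4·y_hops + 5·y_water = 30.
→ y_hops = 5 and y_water = 2.
Shadow price of water = 2.

2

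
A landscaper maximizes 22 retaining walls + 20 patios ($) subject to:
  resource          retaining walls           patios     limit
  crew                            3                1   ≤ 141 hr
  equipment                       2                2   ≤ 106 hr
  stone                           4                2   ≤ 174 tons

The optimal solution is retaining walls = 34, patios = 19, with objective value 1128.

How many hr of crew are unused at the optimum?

crew used = 3·34 + 1·19 = 121; slack = 141 − 121 = 20.

20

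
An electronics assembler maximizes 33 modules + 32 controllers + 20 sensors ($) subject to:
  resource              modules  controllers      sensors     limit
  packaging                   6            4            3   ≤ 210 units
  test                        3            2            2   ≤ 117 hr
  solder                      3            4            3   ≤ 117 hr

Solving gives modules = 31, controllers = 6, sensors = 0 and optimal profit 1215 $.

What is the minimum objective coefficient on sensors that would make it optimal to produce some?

24

Check each constraint at x*: packaging 210/210 (tight); test 105/117 (slack 12); solder 117/117 (tight).
By complementary slackness, y = 0 for the non-binding constraint.
From A_Bᵀ y = c: 6·y_packaging + 3·y_solder = 33; 4·y_packaging + 4·y_solder = 32.
This yields shadow prices y_packaging = 3, y_solder = 5.
sensors enters the basis when its profit ≥ yᵀa₃ = 3·3 + 5·3 = 24.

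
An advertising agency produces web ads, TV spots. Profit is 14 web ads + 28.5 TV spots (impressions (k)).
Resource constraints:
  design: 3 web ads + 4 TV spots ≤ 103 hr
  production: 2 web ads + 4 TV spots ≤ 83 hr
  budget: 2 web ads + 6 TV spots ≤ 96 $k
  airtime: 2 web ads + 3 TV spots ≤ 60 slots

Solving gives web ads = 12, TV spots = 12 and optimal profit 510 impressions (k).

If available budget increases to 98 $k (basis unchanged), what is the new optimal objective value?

515

Binding: budget and airtime. Non-binding: design (19 unused), production (11 unused).
Since design, production are not tight, their duals are 0.
Dual feasibility on the basic columns requires 2·y_budget + 2·y_airtime = 14, 6·y_budget + 3·y_airtime = 28.5.
→ y_budget = 2.5 and y_airtime = 4.5.
Δz = y_budget·Δb = 2.5 × (2) = 5, so new z* = 510 + 5 = 515.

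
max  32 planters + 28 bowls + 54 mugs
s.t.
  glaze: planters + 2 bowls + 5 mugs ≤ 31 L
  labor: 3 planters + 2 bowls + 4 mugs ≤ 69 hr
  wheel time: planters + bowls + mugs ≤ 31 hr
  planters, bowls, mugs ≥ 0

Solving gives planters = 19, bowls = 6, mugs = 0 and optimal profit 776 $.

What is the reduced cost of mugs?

At the optimum: glaze uses 31 of 31 (binding); labor uses 69 of 69 (binding); wheel time uses 25 of 31 (slack = 6).
Since wheel time is not tight, its dual is 0.
From A_Bᵀ y = c: 1·y_glaze + 3·y_labor = 32; 2·y_glaze + 2·y_labor = 28.
Solving: y_glaze = 5, y_labor = 9.
Reduced cost of mugs: c₃ − yᵀa₃ = 54 − (5·5 + 9·4) = 54 − 61 = -7.

-7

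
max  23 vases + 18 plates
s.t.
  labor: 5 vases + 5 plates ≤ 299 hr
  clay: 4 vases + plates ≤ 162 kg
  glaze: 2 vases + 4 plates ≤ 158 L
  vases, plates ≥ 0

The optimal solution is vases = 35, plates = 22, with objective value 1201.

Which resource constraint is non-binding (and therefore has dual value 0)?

labor: 285/299 (slack 14)
clay: 162/162 (binding)
glaze: 158/158 (binding)
By complementary slackness, a constraint with positive slack has shadow price 0 → labor.

labor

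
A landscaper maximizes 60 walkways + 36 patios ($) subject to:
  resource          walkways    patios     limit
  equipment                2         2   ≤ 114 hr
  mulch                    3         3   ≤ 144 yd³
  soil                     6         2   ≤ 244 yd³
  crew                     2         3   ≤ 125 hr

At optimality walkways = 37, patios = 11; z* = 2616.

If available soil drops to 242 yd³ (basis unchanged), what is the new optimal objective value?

2604

Binding: mulch and soil. Non-binding: equipment (18 unused), crew (18 unused).
Since equipment, crew are not tight, their duals are 0.
Dual feasibility on the basic columns requires 3·y_mulch + 6·y_soil = 60, 3·y_mulch + 2·y_soil = 36.
This yields shadow prices y_mulch = 8, y_soil = 6.
Δz = y_soil·Δb = 6 × (-2) = -12, so new z* = 2616 − 12 = 2604.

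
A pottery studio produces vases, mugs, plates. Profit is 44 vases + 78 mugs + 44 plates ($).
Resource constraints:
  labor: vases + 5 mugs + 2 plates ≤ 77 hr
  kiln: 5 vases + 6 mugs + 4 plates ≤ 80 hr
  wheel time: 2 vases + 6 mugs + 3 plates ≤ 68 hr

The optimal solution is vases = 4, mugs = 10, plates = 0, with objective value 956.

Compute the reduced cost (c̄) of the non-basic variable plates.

Binding: kiln and wheel time. Non-binding: labor (23 unused).
Since labor is not tight, its dual is 0.
From A_Bᵀ y = c: 5·y_kiln + 2·y_wheel time = 44; 6·y_kiln + 6·y_wheel time = 78.
This yields shadow prices y_kiln = 6, y_wheel time = 7.
Reduced cost of plates: c₃ − yᵀa₃ = 44 − (6·4 + 7·3) = 44 − 45 = -1.

-1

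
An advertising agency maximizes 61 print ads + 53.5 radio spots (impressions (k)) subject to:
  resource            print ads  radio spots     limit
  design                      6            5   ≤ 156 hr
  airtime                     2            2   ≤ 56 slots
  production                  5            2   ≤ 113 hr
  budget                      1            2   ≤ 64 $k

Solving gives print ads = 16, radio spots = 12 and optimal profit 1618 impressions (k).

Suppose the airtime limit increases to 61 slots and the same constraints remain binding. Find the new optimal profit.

1658

Binding: design and airtime. Non-binding: production (9 unused), budget (24 unused).
By complementary slackness, y = 0 for the non-binding constraints.
The binding rows give the dual system: 6·y_design + 2·y_airtime = 61 and 5·y_design + 2·y_airtime = 53.5.
This yields shadow prices y_design = 7.5, y_airtime = 8.
Δz = y_airtime·Δb = 8 × (5) = 40, so new z* = 1618 + 40 = 1658.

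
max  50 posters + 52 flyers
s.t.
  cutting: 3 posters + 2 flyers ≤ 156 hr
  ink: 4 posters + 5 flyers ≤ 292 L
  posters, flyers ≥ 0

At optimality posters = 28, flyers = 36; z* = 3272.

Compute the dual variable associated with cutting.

6

Both cutting and ink are binding at x*.
From A_Bᵀ y = c: 3·y_cutting + 4·y_ink = 50; 2·y_cutting + 5·y_ink = 52.
Solving: y_cutting = 6, y_ink = 8.
Shadow price of cutting = 6.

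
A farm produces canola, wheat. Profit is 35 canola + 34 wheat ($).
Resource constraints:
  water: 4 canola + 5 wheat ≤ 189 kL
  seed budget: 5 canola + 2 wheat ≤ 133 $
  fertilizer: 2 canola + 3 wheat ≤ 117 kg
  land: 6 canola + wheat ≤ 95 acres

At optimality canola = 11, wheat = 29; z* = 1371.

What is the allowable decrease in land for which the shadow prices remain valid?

Binding constraints: water, land. The basis is B = [[4,5],[6,1]] with det -26.
Per unit decrease in land, x* moves by d = (-0.1923, 0.1538).
The basis stays optimal until canola reaches 0; allowable decrease = 57.2 acres.

57.2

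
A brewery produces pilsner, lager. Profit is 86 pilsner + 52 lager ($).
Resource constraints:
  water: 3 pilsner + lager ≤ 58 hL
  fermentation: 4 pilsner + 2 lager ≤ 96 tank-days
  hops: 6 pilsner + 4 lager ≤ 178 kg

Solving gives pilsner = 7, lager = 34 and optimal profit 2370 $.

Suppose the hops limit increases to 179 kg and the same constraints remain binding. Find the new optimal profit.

2379

Check each constraint at x*: water 55/58 (slack 3); fermentation 96/96 (tight); hops 178/178 (tight).
Slack constraints have shadow price 0 (complementary slackness).
Dual feasibility on the basic columns requires 4·y_fermentation + 6·y_hops = 86, 2·y_fermentation + 4·y_hops = 52.
This yields shadow prices y_fermentation = 8, y_hops = 9.
Δz = y_hops·Δb = 9 × (1) = 9, so new z* = 2370 + 9 = 2379.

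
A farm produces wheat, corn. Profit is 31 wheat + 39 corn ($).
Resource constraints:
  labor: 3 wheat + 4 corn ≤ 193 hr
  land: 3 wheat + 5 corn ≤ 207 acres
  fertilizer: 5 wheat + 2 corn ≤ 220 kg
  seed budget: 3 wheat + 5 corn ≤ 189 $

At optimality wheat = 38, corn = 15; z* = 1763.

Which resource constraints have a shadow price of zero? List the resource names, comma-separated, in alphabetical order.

labor, land

labor: 174/193 (slack 19)
land: 189/207 (slack 18)
fertilizer: 220/220 (binding)
seed budget: 189/189 (binding)
By complementary slackness, a constraint with positive slack has shadow price 0 → labor, land.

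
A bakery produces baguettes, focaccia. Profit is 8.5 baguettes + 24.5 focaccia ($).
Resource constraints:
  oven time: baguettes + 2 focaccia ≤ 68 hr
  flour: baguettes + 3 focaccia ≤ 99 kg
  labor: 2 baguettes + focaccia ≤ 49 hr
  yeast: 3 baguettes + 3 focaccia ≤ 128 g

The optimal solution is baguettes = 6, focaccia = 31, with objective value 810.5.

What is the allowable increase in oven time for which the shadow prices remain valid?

Binding constraints: oven time, flour. The basis is B = [[1,2],[1,3]] with det 1.
Per unit increase in oven time, x* moves by d = (3, -1).
The basis stays optimal until labor becomes binding; allowable increase = 1.2 hr.

1.2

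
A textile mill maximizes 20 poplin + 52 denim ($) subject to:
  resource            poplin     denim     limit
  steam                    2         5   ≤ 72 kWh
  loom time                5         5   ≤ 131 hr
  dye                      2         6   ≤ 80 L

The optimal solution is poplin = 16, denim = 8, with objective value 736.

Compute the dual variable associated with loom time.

Check each constraint at x*: steam 72/72 (tight); loom time 120/131 (slack 11); dye 80/80 (tight).
By complementary slackness, y = 0 for the non-binding constraint.
From A_Bᵀ y = c: 2·y_steam + 2·y_dye = 20; 5·y_steam + 6·y_dye = 52.
→ y_steam = 8 and y_dye = 2.
Shadow price of loom time = 0.

0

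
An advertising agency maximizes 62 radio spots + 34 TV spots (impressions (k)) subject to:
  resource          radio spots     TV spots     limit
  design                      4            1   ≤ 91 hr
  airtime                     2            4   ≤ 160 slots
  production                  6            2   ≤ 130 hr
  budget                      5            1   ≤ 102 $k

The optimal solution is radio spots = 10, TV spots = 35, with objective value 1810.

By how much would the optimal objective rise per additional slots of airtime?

4

Binding: airtime and production. Non-binding: design (16 unused), budget (17 unused).
By complementary slackness, y = 0 for the non-binding constraints.
The binding rows give the dual system: 2·y_airtime + 6·y_production = 62 and 4·y_airtime + 2·y_production = 34.
This yields shadow prices y_airtime = 4, y_production = 9.
Shadow price of airtime = 4.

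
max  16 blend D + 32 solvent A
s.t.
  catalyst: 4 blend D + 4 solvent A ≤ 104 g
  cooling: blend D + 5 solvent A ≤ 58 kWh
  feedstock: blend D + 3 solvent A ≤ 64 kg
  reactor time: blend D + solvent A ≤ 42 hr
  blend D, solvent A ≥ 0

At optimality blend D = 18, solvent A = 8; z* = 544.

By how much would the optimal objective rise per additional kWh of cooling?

At the optimum: catalyst uses 104 of 104 (binding); cooling uses 58 of 58 (binding); feedstock uses 42 of 64 (slack = 22); reactor time uses 26 of 42 (slack = 16).
By complementary slackness, y = 0 for the non-binding constraints.
Dual feasibility on the basic columns requires 4·y_catalyst + 1·y_cooling = 16, 4·y_catalyst + 5·y_cooling = 32.
Solving: y_catalyst = 3, y_cooling = 4.
Shadow price of cooling = 4.

4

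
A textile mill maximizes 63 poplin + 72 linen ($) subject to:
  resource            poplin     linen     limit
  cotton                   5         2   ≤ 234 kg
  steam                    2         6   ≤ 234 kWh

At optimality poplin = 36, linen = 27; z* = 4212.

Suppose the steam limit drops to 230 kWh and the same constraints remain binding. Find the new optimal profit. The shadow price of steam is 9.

Δb = -4, so new z* = 4212 + (9)·(-4) = 4212 − 36 = 4176.

4176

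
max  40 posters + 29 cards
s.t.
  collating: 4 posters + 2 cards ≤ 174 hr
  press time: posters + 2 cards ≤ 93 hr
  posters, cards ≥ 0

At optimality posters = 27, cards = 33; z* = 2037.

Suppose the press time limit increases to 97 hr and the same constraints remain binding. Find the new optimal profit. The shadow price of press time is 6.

2061

Δb = 4, so new z* = 2037 + (6)·(4) = 2037 + 24 = 2061.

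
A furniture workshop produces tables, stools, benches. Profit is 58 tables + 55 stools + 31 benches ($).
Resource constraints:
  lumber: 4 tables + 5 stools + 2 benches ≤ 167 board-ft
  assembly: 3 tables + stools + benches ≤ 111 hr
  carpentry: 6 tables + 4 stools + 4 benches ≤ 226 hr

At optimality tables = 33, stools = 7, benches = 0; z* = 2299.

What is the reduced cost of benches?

Check each constraint at x*: lumber 167/167 (tight); assembly 106/111 (slack 5); carpentry 226/226 (tight).
Slack constraints have shadow price 0 (complementary slackness).
From A_Bᵀ y = c: 4·y_lumber + 6·y_carpentry = 58; 5·y_lumber + 4·y_carpentry = 55.
This yields shadow prices y_lumber = 7, y_carpentry = 5.
Reduced cost of benches: c₃ − yᵀa₃ = 31 − (7·2 + 5·4) = 31 − 34 = -3.

-3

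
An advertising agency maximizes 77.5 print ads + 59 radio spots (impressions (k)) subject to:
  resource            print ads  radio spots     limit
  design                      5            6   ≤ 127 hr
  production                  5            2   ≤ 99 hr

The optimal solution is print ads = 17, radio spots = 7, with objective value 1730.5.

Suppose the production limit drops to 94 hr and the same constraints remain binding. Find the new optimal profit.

At the optimum: design uses 127 of 127 (binding); production uses 99 of 99 (binding).
Dual feasibility on the basic columns requires 5·y_design + 5·y_production = 77.5, 6·y_design + 2·y_production = 59.
This yields shadow prices y_design = 7, y_production = 8.5.
Δz = y_production·Δb = 8.5 × (-5) = -42.5, so new z* = 1730.5 − 42.5 = 1688.

1688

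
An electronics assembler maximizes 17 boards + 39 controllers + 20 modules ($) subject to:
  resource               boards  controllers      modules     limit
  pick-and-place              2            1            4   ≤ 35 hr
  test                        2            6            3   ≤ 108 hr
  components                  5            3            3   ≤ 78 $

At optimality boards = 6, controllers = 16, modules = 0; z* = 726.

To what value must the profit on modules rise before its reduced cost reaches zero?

At the optimum: pick-and-place uses 28 of 35 (slack = 7); test uses 108 of 108 (binding); components uses 78 of 78 (binding).
By complementary slackness, y = 0 for the non-binding constraint.
From A_Bᵀ y = c: 2·y_test + 5·y_components = 17; 6·y_test + 3·y_components = 39.
→ y_test = 6 and y_components = 1.
modules enters the basis when its profit ≥ yᵀa₃ = 6·3 + 1·3 = 21.

21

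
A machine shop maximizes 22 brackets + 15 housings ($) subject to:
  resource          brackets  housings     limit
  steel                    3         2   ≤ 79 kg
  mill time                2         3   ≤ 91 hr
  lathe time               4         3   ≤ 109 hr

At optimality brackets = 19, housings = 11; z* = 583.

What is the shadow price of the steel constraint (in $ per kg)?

6

Check each constraint at x*: steel 79/79 (tight); mill time 71/91 (slack 20); lathe time 109/109 (tight).
By complementary slackness, y = 0 for the non-binding constraint.
Dual feasibility on the basic columns requires 3·y_steel + 4·y_lathe time = 22, 2·y_steel + 3·y_lathe time = 15.
Solving: y_steel = 6, y_lathe time = 1.
Shadow price of steel = 6.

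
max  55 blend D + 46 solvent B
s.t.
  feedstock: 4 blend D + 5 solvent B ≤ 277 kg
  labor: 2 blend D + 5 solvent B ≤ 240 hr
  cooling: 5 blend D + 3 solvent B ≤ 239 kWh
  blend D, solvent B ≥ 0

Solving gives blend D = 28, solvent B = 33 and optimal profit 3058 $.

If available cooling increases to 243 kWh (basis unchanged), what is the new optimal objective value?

3086

Binding: feedstock and cooling. Non-binding: labor (19 unused).
Since labor is not tight, its dual is 0.
Dual feasibility on the basic columns requires 4·y_feedstock + 5·y_cooling = 55, 5·y_feedstock + 3·y_cooling = 46.
This yields shadow prices y_feedstock = 5, y_cooling = 7.
Δz = y_cooling·Δb = 7 × (4) = 28, so new z* = 3058 + 28 = 3086.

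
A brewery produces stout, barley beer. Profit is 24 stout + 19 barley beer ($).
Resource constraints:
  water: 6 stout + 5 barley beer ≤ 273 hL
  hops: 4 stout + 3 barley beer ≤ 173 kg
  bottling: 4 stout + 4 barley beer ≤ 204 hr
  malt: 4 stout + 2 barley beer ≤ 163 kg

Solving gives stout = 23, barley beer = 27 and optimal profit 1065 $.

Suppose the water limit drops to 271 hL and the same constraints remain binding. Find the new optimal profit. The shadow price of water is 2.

1061

Δb = -2, so new z* = 1065 + (2)·(-2) = 1065 − 4 = 1061.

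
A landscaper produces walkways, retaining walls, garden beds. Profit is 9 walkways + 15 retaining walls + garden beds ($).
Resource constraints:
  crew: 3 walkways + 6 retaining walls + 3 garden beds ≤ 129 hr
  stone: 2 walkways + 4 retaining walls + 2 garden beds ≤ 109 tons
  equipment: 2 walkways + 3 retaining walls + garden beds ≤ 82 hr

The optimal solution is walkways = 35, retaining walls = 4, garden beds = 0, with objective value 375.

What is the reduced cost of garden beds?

Binding: crew and equipment. Non-binding: stone (23 unused).
Slack constraints have shadow price 0 (complementary slackness).
The binding rows give the dual system: 3·y_crew + 2·y_equipment = 9 and 6·y_crew + 3·y_equipment = 15.
Solving: y_crew = 1, y_equipment = 3.
Reduced cost of garden beds: c₃ − yᵀa₃ = 1 − (1·3 + 3·1) = 1 − 6 = -5.

-5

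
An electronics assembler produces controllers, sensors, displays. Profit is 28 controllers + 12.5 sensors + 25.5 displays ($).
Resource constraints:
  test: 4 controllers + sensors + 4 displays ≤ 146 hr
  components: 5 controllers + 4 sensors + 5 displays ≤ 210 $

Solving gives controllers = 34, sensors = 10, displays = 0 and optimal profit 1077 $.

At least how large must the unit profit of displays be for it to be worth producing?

28

Check each constraint at x*: test 146/146 (tight); components 210/210 (tight).
Dual feasibility on the basic columns requires 4·y_test + 5·y_components = 28, 1·y_test + 4·y_components = 12.5.
Solving: y_test = 4.5, y_components = 2.
displays enters the basis when its profit ≥ yᵀa₃ = 4.5·4 + 2·5 = 28.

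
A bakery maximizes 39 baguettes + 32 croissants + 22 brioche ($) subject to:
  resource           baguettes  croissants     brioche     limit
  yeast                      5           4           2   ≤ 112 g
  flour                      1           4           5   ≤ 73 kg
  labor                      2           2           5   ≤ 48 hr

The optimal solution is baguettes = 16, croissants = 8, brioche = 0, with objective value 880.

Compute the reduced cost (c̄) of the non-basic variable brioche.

-2

At the optimum: yeast uses 112 of 112 (binding); flour uses 48 of 73 (slack = 25); labor uses 48 of 48 (binding).
By complementary slackness, y = 0 for the non-binding constraint.
Dual feasibility on the basic columns requires 5·y_yeast + 2·y_labor = 39, 4·y_yeast + 2·y_labor = 32.
→ y_yeast = 7 and y_labor = 2.
Reduced cost of brioche: c₃ − yᵀa₃ = 22 − (7·2 + 2·5) = 22 − 24 = -2.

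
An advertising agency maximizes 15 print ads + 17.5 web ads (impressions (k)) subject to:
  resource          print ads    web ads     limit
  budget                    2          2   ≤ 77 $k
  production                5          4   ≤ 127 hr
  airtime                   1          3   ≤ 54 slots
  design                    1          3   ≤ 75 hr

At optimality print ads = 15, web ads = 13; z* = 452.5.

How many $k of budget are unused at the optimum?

budget used = 2·15 + 2·13 = 56; slack = 77 − 56 = 21.

21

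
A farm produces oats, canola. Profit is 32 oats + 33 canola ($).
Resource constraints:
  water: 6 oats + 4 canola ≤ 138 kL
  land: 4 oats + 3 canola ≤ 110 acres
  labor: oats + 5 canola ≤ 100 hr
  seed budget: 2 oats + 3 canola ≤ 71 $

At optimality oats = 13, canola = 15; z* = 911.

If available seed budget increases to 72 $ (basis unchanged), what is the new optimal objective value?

Check each constraint at x*: water 138/138 (tight); land 97/110 (slack 13); labor 88/100 (slack 12); seed budget 71/71 (tight).
Since land, labor are not tight, their duals are 0.
Dual feasibility on the basic columns requires 6·y_water + 2·y_seed budget = 32, 4·y_water + 3·y_seed budget = 33.
Solving: y_water = 3, y_seed budget = 7.
Δz = y_seed budget·Δb = 7 × (1) = 7, so new z* = 911 + 7 = 918.

918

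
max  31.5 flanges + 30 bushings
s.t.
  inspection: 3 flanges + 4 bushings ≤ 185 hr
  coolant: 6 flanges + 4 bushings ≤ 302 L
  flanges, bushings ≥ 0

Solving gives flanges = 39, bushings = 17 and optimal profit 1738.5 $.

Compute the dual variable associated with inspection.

4.5

At the optimum: inspection uses 185 of 185 (binding); coolant uses 302 of 302 (binding).
The binding rows give the dual system: 3·y_inspection + 6·y_coolant = 31.5 and 4·y_inspection + 4·y_coolant = 30.
Solving: y_inspection = 4.5, y_coolant = 3.
Shadow price of inspection = 4.5.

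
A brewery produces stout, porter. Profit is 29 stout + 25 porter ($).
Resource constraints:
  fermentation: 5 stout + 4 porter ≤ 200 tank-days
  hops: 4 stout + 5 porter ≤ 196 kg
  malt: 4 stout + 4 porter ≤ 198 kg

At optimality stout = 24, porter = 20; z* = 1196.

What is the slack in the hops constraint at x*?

hops used = 4·24 + 5·20 = 196; slack = 196 − 196 = 0.

0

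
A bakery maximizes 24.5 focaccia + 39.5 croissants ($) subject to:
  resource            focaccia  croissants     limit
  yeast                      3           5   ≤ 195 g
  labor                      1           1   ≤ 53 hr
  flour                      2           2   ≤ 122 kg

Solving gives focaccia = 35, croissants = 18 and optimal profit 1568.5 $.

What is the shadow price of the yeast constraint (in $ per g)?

7.5

At the optimum: yeast uses 195 of 195 (binding); labor uses 53 of 53 (binding); flour uses 106 of 122 (slack = 16).
By complementary slackness, y = 0 for the non-binding constraint.
From A_Bᵀ y = c: 3·y_yeast + 1·y_labor = 24.5; 5·y_yeast + 1·y_labor = 39.5.
→ y_yeast = 7.5 and y_labor = 2.
Shadow price of yeast = 7.5.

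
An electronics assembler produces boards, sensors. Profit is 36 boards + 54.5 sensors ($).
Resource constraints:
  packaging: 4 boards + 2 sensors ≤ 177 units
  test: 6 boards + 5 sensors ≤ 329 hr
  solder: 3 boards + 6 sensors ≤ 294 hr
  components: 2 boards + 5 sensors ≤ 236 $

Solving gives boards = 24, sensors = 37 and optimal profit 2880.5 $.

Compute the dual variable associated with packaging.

Binding: test and solder. Non-binding: packaging (7 unused), components (3 unused).
By complementary slackness, y = 0 for the non-binding constraints.
From A_Bᵀ y = c: 6·y_test + 3·y_solder = 36; 5·y_test + 6·y_solder = 54.5.
Solving: y_test = 2.5, y_solder = 7.
Shadow price of packaging = 0.

0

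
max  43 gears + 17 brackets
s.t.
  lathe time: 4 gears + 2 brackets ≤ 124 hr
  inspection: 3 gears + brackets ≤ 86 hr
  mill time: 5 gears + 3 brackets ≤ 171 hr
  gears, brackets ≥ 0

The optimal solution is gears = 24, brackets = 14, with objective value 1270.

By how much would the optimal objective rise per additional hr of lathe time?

At the optimum: lathe time uses 124 of 124 (binding); inspection uses 86 of 86 (binding); mill time uses 162 of 171 (slack = 9).
Since mill time is not tight, its dual is 0.
From A_Bᵀ y = c: 4·y_lathe time + 3·y_inspection = 43; 2·y_lathe time + 1·y_inspection = 17.
This yields shadow prices y_lathe time = 4, y_inspection = 9.
Shadow price of lathe time = 4.

4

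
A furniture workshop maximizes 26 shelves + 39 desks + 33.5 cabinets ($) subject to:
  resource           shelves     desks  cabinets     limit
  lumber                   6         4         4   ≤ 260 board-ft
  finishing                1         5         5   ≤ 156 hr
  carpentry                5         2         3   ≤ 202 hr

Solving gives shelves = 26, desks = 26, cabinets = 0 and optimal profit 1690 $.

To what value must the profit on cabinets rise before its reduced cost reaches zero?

39

Binding: lumber and finishing. Non-binding: carpentry (20 unused).
Since carpentry is not tight, its dual is 0.
From A_Bᵀ y = c: 6·y_lumber + 1·y_finishing = 26; 4·y_lumber + 5·y_finishing = 39.
→ y_lumber = 3.5 and y_finishing = 5.
cabinets enters the basis when its profit ≥ yᵀa₃ = 3.5·4 + 5·5 = 39.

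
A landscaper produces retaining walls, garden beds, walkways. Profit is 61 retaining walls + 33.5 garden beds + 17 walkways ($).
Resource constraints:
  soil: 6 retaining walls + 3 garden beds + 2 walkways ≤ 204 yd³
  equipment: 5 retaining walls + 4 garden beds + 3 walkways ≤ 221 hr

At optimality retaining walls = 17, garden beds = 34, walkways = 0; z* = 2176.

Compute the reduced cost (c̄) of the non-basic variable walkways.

-6

At the optimum: soil uses 204 of 204 (binding); equipment uses 221 of 221 (binding).
Dual feasibility on the basic columns requires 6·y_soil + 5·y_equipment = 61, 3·y_soil + 4·y_equipment = 33.5.
→ y_soil = 8.5 and y_equipment = 2.
Reduced cost of walkways: c₃ − yᵀa₃ = 17 − (8.5·2 + 2·3) = 17 − 23 = -6.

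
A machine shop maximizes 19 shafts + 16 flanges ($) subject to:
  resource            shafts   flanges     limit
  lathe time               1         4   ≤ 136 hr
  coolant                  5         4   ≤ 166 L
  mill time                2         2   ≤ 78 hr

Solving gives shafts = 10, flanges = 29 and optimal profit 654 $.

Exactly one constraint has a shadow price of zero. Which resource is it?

lathe time

lathe time: 126/136 (slack 10)
coolant: 166/166 (binding)
mill time: 78/78 (binding)
By complementary slackness, a constraint with positive slack has shadow price 0 → lathe time.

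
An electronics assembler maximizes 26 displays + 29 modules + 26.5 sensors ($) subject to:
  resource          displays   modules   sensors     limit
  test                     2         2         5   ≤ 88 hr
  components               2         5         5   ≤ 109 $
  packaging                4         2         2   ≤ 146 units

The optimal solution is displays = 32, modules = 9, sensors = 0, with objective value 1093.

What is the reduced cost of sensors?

-2.5

Check each constraint at x*: test 82/88 (slack 6); components 109/109 (tight); packaging 146/146 (tight).
Slack constraints have shadow price 0 (complementary slackness).
From A_Bᵀ y = c: 2·y_components + 4·y_packaging = 26; 5·y_components + 2·y_packaging = 29.
This yields shadow prices y_components = 4, y_packaging = 4.5.
Reduced cost of sensors: c₃ − yᵀa₃ = 26.5 − (4·5 + 4.5·2) = 26.5 − 29 = -2.5.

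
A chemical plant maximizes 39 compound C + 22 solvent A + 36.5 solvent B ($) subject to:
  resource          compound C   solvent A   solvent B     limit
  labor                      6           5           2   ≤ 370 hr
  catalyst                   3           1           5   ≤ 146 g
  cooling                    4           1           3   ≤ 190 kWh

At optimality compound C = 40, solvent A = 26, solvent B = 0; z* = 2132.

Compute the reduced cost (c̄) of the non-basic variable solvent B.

At the optimum: labor uses 370 of 370 (binding); catalyst uses 146 of 146 (binding); cooling uses 186 of 190 (slack = 4).
Since cooling is not tight, its dual is 0.
Dual feasibility on the basic columns requires 6·y_labor + 3·y_catalyst = 39, 5·y_labor + 1·y_catalyst = 22.
→ y_labor = 3 and y_catalyst = 7.
Reduced cost of solvent B: c₃ − yᵀa₃ = 36.5 − (3·2 + 7·5) = 36.5 − 41 = -4.5.

-4.5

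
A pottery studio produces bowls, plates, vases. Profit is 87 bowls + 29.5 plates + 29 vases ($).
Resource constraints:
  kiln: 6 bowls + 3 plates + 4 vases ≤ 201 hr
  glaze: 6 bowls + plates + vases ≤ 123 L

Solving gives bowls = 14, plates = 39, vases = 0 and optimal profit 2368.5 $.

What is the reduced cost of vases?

Check each constraint at x*: kiln 201/201 (tight); glaze 123/123 (tight).
The binding rows give the dual system: 6·y_kiln + 6·y_glaze = 87 and 3·y_kiln + 1·y_glaze = 29.5.
This yields shadow prices y_kiln = 7.5, y_glaze = 7.
Reduced cost of vases: c₃ − yᵀa₃ = 29 − (7.5·4 + 7·1) = 29 − 37 = -8.

-8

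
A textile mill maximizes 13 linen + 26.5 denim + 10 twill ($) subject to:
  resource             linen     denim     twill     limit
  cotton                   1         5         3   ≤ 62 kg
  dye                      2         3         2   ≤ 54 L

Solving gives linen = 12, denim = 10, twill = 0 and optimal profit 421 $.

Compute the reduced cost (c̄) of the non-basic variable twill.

Check each constraint at x*: cotton 62/62 (tight); dye 54/54 (tight).
The binding rows give the dual system: 1·y_cotton + 2·y_dye = 13 and 5·y_cotton + 3·y_dye = 26.5.
This yields shadow prices y_cotton = 2, y_dye = 5.5.
Reduced cost of twill: c₃ − yᵀa₃ = 10 − (2·3 + 5.5·2) = 10 − 17 = -7.

-7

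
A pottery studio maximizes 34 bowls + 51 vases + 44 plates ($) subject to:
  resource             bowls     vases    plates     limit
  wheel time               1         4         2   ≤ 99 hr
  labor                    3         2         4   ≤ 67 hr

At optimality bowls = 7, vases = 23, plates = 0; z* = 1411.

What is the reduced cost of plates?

-7

Both wheel time and labor are binding at x*.
From A_Bᵀ y = c: 1·y_wheel time + 3·y_labor = 34; 4·y_wheel time + 2·y_labor = 51.
This yields shadow prices y_wheel time = 8.5, y_labor = 8.5.
Reduced cost of plates: c₃ − yᵀa₃ = 44 − (8.5·2 + 8.5·4) = 44 − 51 = -7.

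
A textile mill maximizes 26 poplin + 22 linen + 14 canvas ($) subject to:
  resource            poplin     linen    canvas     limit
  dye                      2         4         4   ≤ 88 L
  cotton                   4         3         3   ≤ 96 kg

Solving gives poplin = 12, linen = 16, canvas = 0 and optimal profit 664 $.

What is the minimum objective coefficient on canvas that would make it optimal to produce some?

22

Both dye and cotton are binding at x*.
The binding rows give the dual system: 2·y_dye + 4·y_cotton = 26 and 4·y_dye + 3·y_cotton = 22.
Solving: y_dye = 1, y_cotton = 6.
canvas enters the basis when its profit ≥ yᵀa₃ = 1·4 + 6·3 = 22.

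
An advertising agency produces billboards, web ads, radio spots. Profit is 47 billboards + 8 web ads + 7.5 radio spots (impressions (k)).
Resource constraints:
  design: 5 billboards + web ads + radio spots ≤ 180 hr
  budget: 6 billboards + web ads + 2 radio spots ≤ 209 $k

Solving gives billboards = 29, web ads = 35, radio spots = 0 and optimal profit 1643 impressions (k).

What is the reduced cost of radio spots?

-7.5

Both design and budget are binding at x*.
From A_Bᵀ y = c: 5·y_design + 6·y_budget = 47; 1·y_design + 1·y_budget = 8.
Solving: y_design = 1, y_budget = 7.
Reduced cost of radio spots: c₃ − yᵀa₃ = 7.5 − (1·1 + 7·2) = 7.5 − 15 = -7.5.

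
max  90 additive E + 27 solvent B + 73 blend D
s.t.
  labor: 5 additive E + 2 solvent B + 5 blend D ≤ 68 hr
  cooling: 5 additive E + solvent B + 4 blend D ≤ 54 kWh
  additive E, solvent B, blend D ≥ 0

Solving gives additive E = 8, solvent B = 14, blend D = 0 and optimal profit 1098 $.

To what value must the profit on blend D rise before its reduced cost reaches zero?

81

Check each constraint at x*: labor 68/68 (tight); cooling 54/54 (tight).
Dual feasibility on the basic columns requires 5·y_labor + 5·y_cooling = 90, 2·y_labor + 1·y_cooling = 27.
This yields shadow prices y_labor = 9, y_cooling = 9.
blend D enters the basis when its profit ≥ yᵀa₃ = 9·5 + 9·4 = 81.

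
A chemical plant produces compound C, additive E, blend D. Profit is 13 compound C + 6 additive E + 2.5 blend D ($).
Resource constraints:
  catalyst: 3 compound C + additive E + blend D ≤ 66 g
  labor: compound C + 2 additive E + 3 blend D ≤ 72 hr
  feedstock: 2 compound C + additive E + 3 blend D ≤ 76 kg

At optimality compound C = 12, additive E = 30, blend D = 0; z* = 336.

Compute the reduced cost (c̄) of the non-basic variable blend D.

-4.5

Binding: catalyst and labor. Non-binding: feedstock (22 unused).
Since feedstock is not tight, its dual is 0.
The binding rows give the dual system: 3·y_catalyst + 1·y_labor = 13 and 1·y_catalyst + 2·y_labor = 6.
This yields shadow prices y_catalyst = 4, y_labor = 1.
Reduced cost of blend D: c₃ − yᵀa₃ = 2.5 − (4·1 + 1·3) = 2.5 − 7 = -4.5.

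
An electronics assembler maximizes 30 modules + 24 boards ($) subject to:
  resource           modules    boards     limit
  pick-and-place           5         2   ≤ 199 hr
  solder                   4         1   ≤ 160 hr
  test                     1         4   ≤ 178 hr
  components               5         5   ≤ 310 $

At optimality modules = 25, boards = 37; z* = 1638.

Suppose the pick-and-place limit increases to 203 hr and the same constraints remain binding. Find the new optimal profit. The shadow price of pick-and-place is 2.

Δb = 4, so new z* = 1638 + (2)·(4) = 1638 + 8 = 1646.

1646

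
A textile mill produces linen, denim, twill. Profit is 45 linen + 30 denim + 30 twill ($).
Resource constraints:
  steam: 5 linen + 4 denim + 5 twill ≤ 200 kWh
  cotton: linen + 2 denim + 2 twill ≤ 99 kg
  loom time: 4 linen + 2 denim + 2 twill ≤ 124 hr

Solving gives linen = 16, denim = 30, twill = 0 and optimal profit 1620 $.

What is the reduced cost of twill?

-5

Check each constraint at x*: steam 200/200 (tight); cotton 76/99 (slack 23); loom time 124/124 (tight).
By complementary slackness, y = 0 for the non-binding constraint.
Dual feasibility on the basic columns requires 5·y_steam + 4·y_loom time = 45, 4·y_steam + 2·y_loom time = 30.
This yields shadow prices y_steam = 5, y_loom time = 5.
Reduced cost of twill: c₃ − yᵀa₃ = 30 − (5·5 + 5·2) = 30 − 35 = -5.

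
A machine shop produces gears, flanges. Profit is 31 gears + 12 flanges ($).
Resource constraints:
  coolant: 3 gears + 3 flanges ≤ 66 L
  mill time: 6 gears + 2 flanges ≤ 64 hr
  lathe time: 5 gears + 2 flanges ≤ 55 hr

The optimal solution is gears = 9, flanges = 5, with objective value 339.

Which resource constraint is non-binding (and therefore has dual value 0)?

coolant: 42/66 (slack 24)
mill time: 64/64 (binding)
lathe time: 55/55 (binding)
By complementary slackness, a constraint with positive slack has shadow price 0 → coolant.

coolant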